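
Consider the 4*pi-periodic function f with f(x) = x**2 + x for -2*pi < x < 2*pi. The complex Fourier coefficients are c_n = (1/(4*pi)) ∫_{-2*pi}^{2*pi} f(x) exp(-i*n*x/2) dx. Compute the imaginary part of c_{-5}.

Since f is real-valued, Im(c_{-5}) = -(1/(4*pi)) ∫_{-2*pi}^{2*pi} f(x) sin(-5*x/2) dx = b_{5}/2.
Integrating by parts twice (tabular method), an antiderivative of (x**2 + x) sin(-5*x/2) is 2*x**2*cos(5*x/2)/5 - 8*x*sin(5*x/2)/25 + 2*x*cos(5*x/2)/5 - 4*sin(5*x/2)/25 - 16*cos(5*x/2)/125; evaluating from -2*pi to 2*pi: ∫_{-2*pi}^{2*pi} (x**2 + x) sin(-5*x/2) dx = (-8*pi**2/5 - 4*pi/5 + 16/125) - (-8*pi**2/5 + 16/125 + 4*pi/5) = -8*pi/5.
Hence Im(c_{-5}) = (-1/(4*pi))·(-8*pi/5) = 2/5.

2/5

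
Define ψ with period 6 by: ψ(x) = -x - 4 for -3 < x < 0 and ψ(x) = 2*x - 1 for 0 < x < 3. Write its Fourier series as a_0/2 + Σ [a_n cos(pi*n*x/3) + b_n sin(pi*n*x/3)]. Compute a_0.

a_0 = 1/3 ∫_{-3}^{3} ψ(x) dx = 1/3 · (-3/2) = -1/2.

-1/2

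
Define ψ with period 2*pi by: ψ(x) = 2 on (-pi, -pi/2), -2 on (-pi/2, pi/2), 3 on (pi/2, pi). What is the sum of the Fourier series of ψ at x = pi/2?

1/2

At x = pi/2 the one-sided limits are ψ(pi/2^-) = -2 and ψ(pi/2^+) = 3.
By Dirichlet's theorem the series converges to their average, [(-2) + (3)]/2 = 1/2.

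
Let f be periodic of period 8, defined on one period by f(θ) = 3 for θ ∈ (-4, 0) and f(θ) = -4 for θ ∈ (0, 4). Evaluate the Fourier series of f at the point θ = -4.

-1/2

At θ = -4 the one-sided limits are f(-4^-) = -4 and f(-4^+) = 3.
By Dirichlet's theorem the series converges to their average, [(-4) + (3)]/2 = -1/2.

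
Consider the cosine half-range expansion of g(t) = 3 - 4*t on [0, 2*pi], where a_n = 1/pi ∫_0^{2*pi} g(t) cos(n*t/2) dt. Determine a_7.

a_7 = 1/pi ∫_0^{2*pi} (3 - 4*t) cos(7*t/2) dt.
Integrating by parts (boundary term plus one more integral), an antiderivative of (3 - 4*t) cos(7*t/2) is -8*t*sin(7*t/2)/7 + 6*sin(7*t/2)/7 - 16*cos(7*t/2)/49; evaluating from 0 to 2*pi: ∫_{0}^{2*pi} (3 - 4*t) cos(7*t/2) dt = (16/49) - (-16/49) = 32/49.
Hence a_7 = (1/pi)·(32/49) = 32/(49*pi).

32/(49*pi)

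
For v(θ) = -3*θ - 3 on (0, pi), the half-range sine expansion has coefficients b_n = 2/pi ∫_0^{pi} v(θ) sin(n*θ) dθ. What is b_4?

b_4 = 2/pi ∫_0^{pi} (-3*θ - 3) sin(4*θ) dθ.
Integrating by parts (boundary term plus one more integral), an antiderivative of (-3*θ - 3) sin(4*θ) is 3*θ*cos(4*θ)/4 - 3*sin(4*θ)/16 + 3*cos(4*θ)/4; evaluating from 0 to pi: ∫_{0}^{pi} (-3*θ - 3) sin(4*θ) dθ = (3/4 + 3*pi/4) - (3/4) = 3*pi/4.
Hence b_4 = (2/pi)·(3*pi/4) = 3/2.

3/2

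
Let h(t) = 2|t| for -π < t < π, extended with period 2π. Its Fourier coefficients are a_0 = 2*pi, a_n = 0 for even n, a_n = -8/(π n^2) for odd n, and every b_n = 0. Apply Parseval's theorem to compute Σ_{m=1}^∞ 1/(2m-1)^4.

pi**4/96

Parseval: a_0^2/2 + Σ a_n^2 = (1/π) ∫_{-π}^{π} h(t)^2 dt = 8*pi**2/3.
Subtract a_0^2/2 = 2*pi**2: Σ a_n^2 = 2*pi**2/3.
Only odd n contribute, with a_n^2 = 64/(π^2 n^4), so Σ_{m≥1} 1/(2m-1)^4 = π^2·(2*pi**2/3)/64 = pi**4/96.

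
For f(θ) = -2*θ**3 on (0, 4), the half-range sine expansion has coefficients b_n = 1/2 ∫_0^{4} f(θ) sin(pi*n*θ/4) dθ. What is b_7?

256*(6 - 49*pi**2)/(343*pi**3)

b_7 = 1/2 ∫_0^{4} (-2*θ**3) sin(7*pi*θ/4) dθ.
Integrating by parts three times (tabular method), an antiderivative of (-2*θ**3) sin(7*pi*θ/4) is 8*θ**3*cos(7*pi*θ/4)/(7*pi) - 96*θ**2*sin(7*pi*θ/4)/(49*pi**2) - 768*θ*cos(7*pi*θ/4)/(343*pi**3) + 3072*sin(7*pi*θ/4)/(2401*pi**4); evaluating from 0 to 4: ∫_{0}^{4} (-2*θ**3) sin(7*pi*θ/4) dθ = (512*(6 - 49*pi**2)/(343*pi**3)) - (0) = 512*(6 - 49*pi**2)/(343*pi**3).
Hence b_7 = (1/2)·(512*(6 - 49*pi**2)/(343*pi**3)) = 256*(6 - 49*pi**2)/(343*pi**3).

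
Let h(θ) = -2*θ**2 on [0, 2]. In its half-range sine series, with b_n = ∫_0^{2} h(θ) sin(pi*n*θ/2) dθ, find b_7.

16*(4 - 49*pi**2)/(343*pi**3)

b_7 = ∫_0^{2} (-2*θ**2) sin(7*pi*θ/2) dθ.
Integrating by parts twice (tabular method), an antiderivative of (-2*θ**2) sin(7*pi*θ/2) is 4*θ**2*cos(7*pi*θ/2)/(7*pi) - 16*θ*sin(7*pi*θ/2)/(49*pi**2) - 32*cos(7*pi*θ/2)/(343*pi**3); evaluating from 0 to 2: ∫_{0}^{2} (-2*θ**2) sin(7*pi*θ/2) dθ = (16*(2 - 49*pi**2)/(343*pi**3)) - (-32/(343*pi**3)) = 16*(4 - 49*pi**2)/(343*pi**3).
Hence b_7 = 16*(4 - 49*pi**2)/(343*pi**3).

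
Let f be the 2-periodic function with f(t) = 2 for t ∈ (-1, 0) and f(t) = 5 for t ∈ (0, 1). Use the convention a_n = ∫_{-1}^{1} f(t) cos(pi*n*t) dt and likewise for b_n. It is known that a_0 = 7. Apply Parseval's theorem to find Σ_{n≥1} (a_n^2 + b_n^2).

Parseval: a_0^2/2 + Σ_{n≥1} (a_n^2+b_n^2) = ∫_{-1}^{1} f(t)^2 dt = 29.
Subtract a_0^2/2 = 49/2: Σ (a_n^2+b_n^2) = 9/2.

9/2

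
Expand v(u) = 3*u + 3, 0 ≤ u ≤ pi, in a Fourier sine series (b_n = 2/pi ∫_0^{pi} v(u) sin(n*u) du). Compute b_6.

b_6 = 2/pi ∫_0^{pi} (3*u + 3) sin(6*u) du.
Integrating by parts (boundary term plus one more integral), an antiderivative of (3*u + 3) sin(6*u) is -u*cos(6*u)/2 + sin(6*u)/12 - cos(6*u)/2; evaluating from 0 to pi: ∫_{0}^{pi} (3*u + 3) sin(6*u) du = (-pi/2 - 1/2) - (-1/2) = -pi/2.
Hence b_6 = (2/pi)·(-pi/2) = -1.

-1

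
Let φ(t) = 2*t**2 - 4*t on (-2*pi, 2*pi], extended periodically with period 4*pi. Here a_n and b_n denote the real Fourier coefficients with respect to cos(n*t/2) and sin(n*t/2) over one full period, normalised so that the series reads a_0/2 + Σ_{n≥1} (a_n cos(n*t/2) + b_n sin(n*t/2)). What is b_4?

4

b_4 = (1/(2*pi)) ∫_{-2*pi}^{2*pi} φ(t) sin(2*t) dt.
Integrating by parts twice (tabular method), an antiderivative of (2*t**2 - 4*t) sin(2*t) is -t**2*cos(2*t) + t*sin(2*t) + 2*t*cos(2*t) - sin(2*t) + cos(2*t)/2; evaluating from -2*pi to 2*pi: ∫_{-2*pi}^{2*pi} (2*t**2 - 4*t) sin(2*t) dt = (-4*pi**2 + 1/2 + 4*pi) - (-4*pi**2 - 4*pi + 1/2) = 8*pi.
Hence b_4 = (1/(2*pi))·(8*pi) = 4.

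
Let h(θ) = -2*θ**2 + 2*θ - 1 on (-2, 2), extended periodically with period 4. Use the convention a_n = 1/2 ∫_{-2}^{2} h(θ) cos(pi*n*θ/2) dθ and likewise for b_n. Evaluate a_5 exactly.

32/(25*pi**2)

a_5 = 1/2 ∫_{-2}^{2} h(θ) cos(5*pi*θ/2) dθ.
Integrating by parts twice (tabular method), an antiderivative of (-2*θ**2 + 2*θ - 1) cos(5*pi*θ/2) is -4*θ**2*sin(5*pi*θ/2)/(5*pi) + 4*θ*sin(5*pi*θ/2)/(5*pi) - 16*θ*cos(5*pi*θ/2)/(25*pi**2) - 2*sin(5*pi*θ/2)/(5*pi) + 32*sin(5*pi*θ/2)/(125*pi**3) + 8*cos(5*pi*θ/2)/(25*pi**2); evaluating from -2 to 2: ∫_{-2}^{2} (-2*θ**2 + 2*θ - 1) cos(5*pi*θ/2) dθ = (24/(25*pi**2)) - (-8/(5*pi**2)) = 64/(25*pi**2).
Hence a_5 = (1/2)·(64/(25*pi**2)) = 32/(25*pi**2).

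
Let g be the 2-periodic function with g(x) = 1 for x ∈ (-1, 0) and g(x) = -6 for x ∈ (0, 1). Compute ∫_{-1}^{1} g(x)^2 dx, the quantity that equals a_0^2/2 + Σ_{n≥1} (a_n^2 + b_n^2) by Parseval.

37

∫_{-1}^{1} g(x)^2 dx = 37.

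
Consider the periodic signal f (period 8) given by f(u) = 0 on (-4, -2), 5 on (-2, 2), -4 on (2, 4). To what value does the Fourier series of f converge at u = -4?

At u = -4 the one-sided limits are f(-4^-) = -4 and f(-4^+) = 0.
By Dirichlet's theorem the series converges to their average, [(-4) + (0)]/2 = -2.

-2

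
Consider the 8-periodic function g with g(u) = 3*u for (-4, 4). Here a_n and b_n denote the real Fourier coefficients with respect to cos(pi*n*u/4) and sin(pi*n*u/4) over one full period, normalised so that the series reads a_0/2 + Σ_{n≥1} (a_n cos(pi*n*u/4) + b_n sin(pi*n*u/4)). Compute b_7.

b_7 = 1/4 ∫_{-4}^{4} g(u) sin(7*pi*u/4) du.
g is odd and sin(7*pi*u/4) is odd, so the integrand is even and b_7 = 1/2 ∫_0^{4} g(u) sin(7*pi*u/4) du.
Integrating by parts (boundary term plus one more integral), an antiderivative of (3*u) sin(7*pi*u/4) is -12*u*cos(7*pi*u/4)/(7*pi) + 48*sin(7*pi*u/4)/(49*pi**2); evaluating from 0 to 4: ∫_{0}^{4} (3*u) sin(7*pi*u/4) du = (48/(7*pi)) - (0) = 48/(7*pi).
Hence b_7 = (1/2)·(48/(7*pi)) = 24/(7*pi).

24/(7*pi)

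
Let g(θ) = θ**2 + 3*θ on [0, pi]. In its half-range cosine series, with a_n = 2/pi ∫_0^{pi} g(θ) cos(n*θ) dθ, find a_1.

a_1 = 2/pi ∫_0^{pi} (θ**2 + 3*θ) cos(θ) dθ.
Integrating by parts twice (tabular method), an antiderivative of (θ**2 + 3*θ) cos(θ) is θ**2*sin(θ) + 3*θ*sin(θ) + 2*θ*cos(θ) - 2*sin(θ) + 3*cos(θ); evaluating from 0 to pi: ∫_{0}^{pi} (θ**2 + 3*θ) cos(θ) dθ = (-2*pi - 3) - (3) = -2*pi - 6.
Hence a_1 = (2/pi)·(-2*pi - 6) = -4 - 12/pi.

-4 - 12/pi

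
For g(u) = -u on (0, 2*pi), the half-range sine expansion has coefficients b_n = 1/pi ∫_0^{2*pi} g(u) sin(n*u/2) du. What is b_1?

-4

b_1 = 1/pi ∫_0^{2*pi} (-u) sin(u/2) du.
Integrating by parts (boundary term plus one more integral), an antiderivative of (-u) sin(u/2) is 2*u*cos(u/2) - 4*sin(u/2); evaluating from 0 to 2*pi: ∫_{0}^{2*pi} (-u) sin(u/2) du = (-4*pi) - (0) = -4*pi.
Hence b_1 = (1/pi)·(-4*pi) = -4.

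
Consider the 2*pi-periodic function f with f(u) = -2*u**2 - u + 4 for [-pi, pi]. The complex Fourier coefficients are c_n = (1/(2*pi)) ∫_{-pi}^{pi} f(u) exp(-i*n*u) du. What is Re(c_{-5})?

4/25

Since f is real-valued, Re(c_{-5}) = (1/(2*pi)) ∫_{-pi}^{pi} f(u) cos(-5*u) du = a_{5}/2.
Integrating by parts twice (tabular method), an antiderivative of (-2*u**2 - u + 4) cos(-5*u) is -2*u**2*sin(5*u)/5 - u*sin(5*u)/5 - 4*u*cos(5*u)/25 + 104*sin(5*u)/125 - cos(5*u)/25; evaluating from -pi to pi: ∫_{-pi}^{pi} (-2*u**2 - u + 4) cos(-5*u) du = (1/25 + 4*pi/25) - (1/25 - 4*pi/25) = 8*pi/25.
Hence Re(c_{-5}) = (1/(2*pi))·(8*pi/25) = 4/25.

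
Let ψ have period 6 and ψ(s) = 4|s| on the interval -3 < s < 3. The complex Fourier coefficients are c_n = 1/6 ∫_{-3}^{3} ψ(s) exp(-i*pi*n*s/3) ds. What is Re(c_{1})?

Since ψ is real-valued, Re(c_{1}) = 1/6 ∫_{-3}^{3} ψ(s) cos(pi*s/3) ds = a_{1}/2.
ψ is even and cos(pi*s/3) is even, so the integrand is even: ∫_{-3}^{3} ψ(s) cos(pi*s/3) ds = 2∫_0^{3} ψ(s) cos(pi*s/3) ds.
Integrating by parts (boundary term plus one more integral), an antiderivative of (4*s) cos(pi*s/3) is 12*s*sin(pi*s/3)/pi + 36*cos(pi*s/3)/pi**2; evaluating from 0 to 3: ∫_{0}^{3} (4*s) cos(pi*s/3) ds = (-36/pi**2) - (36/pi**2) = -72/pi**2.
So ∫_{-3}^{3} ψ(s) cos(pi*s/3) ds = -144/pi**2.
Hence Re(c_{1}) = (1/6)·(-144/pi**2) = -24/pi**2.

-24/pi**2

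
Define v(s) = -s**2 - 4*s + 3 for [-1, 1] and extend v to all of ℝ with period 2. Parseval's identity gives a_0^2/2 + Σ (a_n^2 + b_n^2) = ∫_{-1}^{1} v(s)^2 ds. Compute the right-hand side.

∫_{-1}^{1} v(s)^2 ds = 376/15.

376/15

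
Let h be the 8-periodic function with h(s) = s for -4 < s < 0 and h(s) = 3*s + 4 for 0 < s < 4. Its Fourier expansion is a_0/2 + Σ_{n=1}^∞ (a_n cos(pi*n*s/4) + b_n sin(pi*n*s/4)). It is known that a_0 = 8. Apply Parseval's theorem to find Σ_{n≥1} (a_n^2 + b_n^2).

256/3

Parseval: a_0^2/2 + Σ_{n≥1} (a_n^2+b_n^2) = 1/4 ∫_{-4}^{4} h(s)^2 ds = 352/3.
Subtract a_0^2/2 = 32: Σ (a_n^2+b_n^2) = 256/3.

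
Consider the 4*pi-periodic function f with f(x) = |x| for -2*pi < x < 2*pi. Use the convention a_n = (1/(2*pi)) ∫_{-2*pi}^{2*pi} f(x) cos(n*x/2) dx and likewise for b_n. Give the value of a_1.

-8/pi

a_1 = (1/(2*pi)) ∫_{-2*pi}^{2*pi} f(x) cos(x/2) dx.
f is even and cos(x/2) is even, so the integrand is even and a_1 = 1/pi ∫_0^{2*pi} f(x) cos(x/2) dx.
Integrating by parts (boundary term plus one more integral), an antiderivative of (x) cos(x/2) is 2*x*sin(x/2) + 4*cos(x/2); evaluating from 0 to 2*pi: ∫_{0}^{2*pi} (x) cos(x/2) dx = (-4) - (4) = -8.
Hence a_1 = (1/pi)·(-8) = -8/pi.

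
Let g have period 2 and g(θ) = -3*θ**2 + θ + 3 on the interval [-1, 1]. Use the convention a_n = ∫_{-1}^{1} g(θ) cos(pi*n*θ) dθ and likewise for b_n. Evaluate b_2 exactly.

-1/pi

b_2 = ∫_{-1}^{1} g(θ) sin(2*pi*θ) dθ.
Integrating by parts twice (tabular method), an antiderivative of (-3*θ**2 + θ + 3) sin(2*pi*θ) is 3*θ**2*cos(2*pi*θ)/(2*pi) - 3*θ*sin(2*pi*θ)/(2*pi**2) - θ*cos(2*pi*θ)/(2*pi) + sin(2*pi*θ)/(4*pi**2) - 3*cos(2*pi*θ)/(2*pi) - 3*cos(2*pi*θ)/(4*pi**3); evaluating from -1 to 1: ∫_{-1}^{1} (-3*θ**2 + θ + 3) sin(2*pi*θ) dθ = ((-2*pi**2 - 3)/(4*pi**3)) - ((-3 + 2*pi**2)/(4*pi**3)) = -1/pi.
Hence b_2 = -1/pi.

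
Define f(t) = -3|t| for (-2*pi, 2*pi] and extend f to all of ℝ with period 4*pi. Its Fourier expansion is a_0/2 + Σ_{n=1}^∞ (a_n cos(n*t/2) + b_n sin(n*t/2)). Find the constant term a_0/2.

a_0 = (1/(2*pi)) ∫_{-2*pi}^{2*pi} f(t) dt = (1/(2*pi)) · (-12*pi**2) = -6*pi.
So the constant term a_0/2 = -3*pi.

-3*pi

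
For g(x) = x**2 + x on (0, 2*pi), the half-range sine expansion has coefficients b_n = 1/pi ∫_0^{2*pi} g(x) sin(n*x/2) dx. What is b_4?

-2*pi - 1

b_4 = 1/pi ∫_0^{2*pi} (x**2 + x) sin(2*x) dx.
Integrating by parts twice (tabular method), an antiderivative of (x**2 + x) sin(2*x) is -x**2*cos(2*x)/2 + x*sin(2*x)/2 - x*cos(2*x)/2 + sin(2*x)/4 + cos(2*x)/4; evaluating from 0 to 2*pi: ∫_{0}^{2*pi} (x**2 + x) sin(2*x) dx = (-2*pi**2 - pi + 1/4) - (1/4) = -pi*(1 + 2*pi).
Hence b_4 = (1/pi)·(-pi*(1 + 2*pi)) = -2*pi - 1.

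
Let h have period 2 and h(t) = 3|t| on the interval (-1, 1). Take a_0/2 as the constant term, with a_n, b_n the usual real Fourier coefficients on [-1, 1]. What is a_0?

a_0 = ∫_{-1}^{1} h(t) dt = 3.

3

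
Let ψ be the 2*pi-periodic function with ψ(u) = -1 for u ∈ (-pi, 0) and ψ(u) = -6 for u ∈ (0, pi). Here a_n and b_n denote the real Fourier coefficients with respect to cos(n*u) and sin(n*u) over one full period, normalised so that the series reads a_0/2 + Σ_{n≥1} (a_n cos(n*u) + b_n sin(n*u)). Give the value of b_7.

-10/(7*pi)

b_7 = 1/pi ∫_{-pi}^{pi} ψ(u) sin(7*u) du.
Split the integral at the breakpoints.
Directly, an antiderivative of (-1) sin(7*u) is cos(7*u)/7; evaluating from -pi to 0: ∫_{-pi}^{0} (-1) sin(7*u) du = (1/7) - (-1/7) = 2/7.
Directly, an antiderivative of (-6) sin(7*u) is 6*cos(7*u)/7; evaluating from 0 to pi: ∫_{0}^{pi} (-6) sin(7*u) du = (-6/7) - (6/7) = -12/7.
Summing the pieces and multiplying by (1/pi) gives b_7 = -10/(7*pi).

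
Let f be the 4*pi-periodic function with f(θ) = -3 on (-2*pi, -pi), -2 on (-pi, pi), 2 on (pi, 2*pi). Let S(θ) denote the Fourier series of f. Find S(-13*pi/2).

2

θ = -13*pi/2 differs from θ = 3*pi/2 by -2 full period(s), and the series is 4*pi-periodic.
f is continuous at θ = 3*pi/2 with value 2, so the series converges to 2 there.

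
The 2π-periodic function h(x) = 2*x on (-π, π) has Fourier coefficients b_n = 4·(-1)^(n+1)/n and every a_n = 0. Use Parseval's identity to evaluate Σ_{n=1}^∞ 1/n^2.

Parseval: Σ b_n^2 = (1/π) ∫_{-π}^{π} h(x)^2 dx = 8*pi**2/3.
Σ b_n^2 = Σ 16/n^2, so Σ 1/n^2 = (8*pi**2/3)/16 = pi**2/6.

pi**2/6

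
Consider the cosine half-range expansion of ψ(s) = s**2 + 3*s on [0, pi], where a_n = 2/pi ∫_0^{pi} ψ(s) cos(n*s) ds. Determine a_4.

a_4 = 2/pi ∫_0^{pi} (s**2 + 3*s) cos(4*s) ds.
Integrating by parts twice (tabular method), an antiderivative of (s**2 + 3*s) cos(4*s) is s**2*sin(4*s)/4 + 3*s*sin(4*s)/4 + s*cos(4*s)/8 - sin(4*s)/32 + 3*cos(4*s)/16; evaluating from 0 to pi: ∫_{0}^{pi} (s**2 + 3*s) cos(4*s) ds = (3/16 + pi/8) - (3/16) = pi/8.
Hence a_4 = (2/pi)·(pi/8) = 1/4.

1/4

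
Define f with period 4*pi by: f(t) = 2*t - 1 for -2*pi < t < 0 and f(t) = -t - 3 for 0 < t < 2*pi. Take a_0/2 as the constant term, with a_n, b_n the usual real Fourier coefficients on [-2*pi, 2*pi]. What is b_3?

2*(-2 + pi)/(3*pi)

b_3 = (1/(2*pi)) ∫_{-2*pi}^{2*pi} f(t) sin(3*t/2) dt.
Split the integral at the breakpoints.
Integrating by parts (boundary term plus one more integral), an antiderivative of (2*t - 1) sin(3*t/2) is -4*t*cos(3*t/2)/3 + 8*sin(3*t/2)/9 + 2*cos(3*t/2)/3; evaluating from -2*pi to 0: ∫_{-2*pi}^{0} (2*t - 1) sin(3*t/2) dt = (2/3) - (-8*pi/3 - 2/3) = 4/3 + 8*pi/3.
Integrating by parts (boundary term plus one more integral), an antiderivative of (-t - 3) sin(3*t/2) is 2*t*cos(3*t/2)/3 - 4*sin(3*t/2)/9 + 2*cos(3*t/2); evaluating from 0 to 2*pi: ∫_{0}^{2*pi} (-t - 3) sin(3*t/2) dt = (-4*pi/3 - 2) - (2) = -4*pi/3 - 4.
Summing the pieces and multiplying by (1/(2*pi)) gives b_3 = 2*(-2 + pi)/(3*pi).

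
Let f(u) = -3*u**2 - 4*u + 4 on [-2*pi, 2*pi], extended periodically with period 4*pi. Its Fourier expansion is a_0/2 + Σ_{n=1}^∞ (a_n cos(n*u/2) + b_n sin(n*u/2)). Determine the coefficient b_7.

b_7 = (1/(2*pi)) ∫_{-2*pi}^{2*pi} f(u) sin(7*u/2) du.
Integrating by parts twice (tabular method), an antiderivative of (-3*u**2 - 4*u + 4) sin(7*u/2) is 6*u**2*cos(7*u/2)/7 - 24*u*sin(7*u/2)/49 + 8*u*cos(7*u/2)/7 - 16*sin(7*u/2)/49 - 440*cos(7*u/2)/343; evaluating from -2*pi to 2*pi: ∫_{-2*pi}^{2*pi} (-3*u**2 - 4*u + 4) sin(7*u/2) du = (-24*pi**2/7 - 16*pi/7 + 440/343) - (-24*pi**2/7 + 440/343 + 16*pi/7) = -32*pi/7.
Hence b_7 = (1/(2*pi))·(-32*pi/7) = -16/7.

-16/7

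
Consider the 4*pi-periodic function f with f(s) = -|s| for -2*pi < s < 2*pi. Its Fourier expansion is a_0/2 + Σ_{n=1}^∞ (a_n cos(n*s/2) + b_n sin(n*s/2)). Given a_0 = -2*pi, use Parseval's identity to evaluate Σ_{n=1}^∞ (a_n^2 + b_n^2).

Parseval: a_0^2/2 + Σ_{n≥1} (a_n^2+b_n^2) = (1/(2*pi)) ∫_{-2*pi}^{2*pi} f(s)^2 ds = 8*pi**2/3.
Subtract a_0^2/2 = 2*pi**2: Σ (a_n^2+b_n^2) = 2*pi**2/3.

2*pi**2/3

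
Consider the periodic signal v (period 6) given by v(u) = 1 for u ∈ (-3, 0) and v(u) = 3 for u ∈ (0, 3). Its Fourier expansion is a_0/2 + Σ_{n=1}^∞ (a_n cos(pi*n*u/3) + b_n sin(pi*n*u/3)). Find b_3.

4/(3*pi)

b_3 = 1/3 ∫_{-3}^{3} v(u) sin(pi*u) du.
Split the integral at the breakpoints.
Directly, an antiderivative of (1) sin(pi*u) is -cos(pi*u)/pi; evaluating from -3 to 0: ∫_{-3}^{0} (1) sin(pi*u) du = (-1/pi) - (1/pi) = -2/pi.
Directly, an antiderivative of (3) sin(pi*u) is -3*cos(pi*u)/pi; evaluating from 0 to 3: ∫_{0}^{3} (3) sin(pi*u) du = (3/pi) - (-3/pi) = 6/pi.
Summing the pieces and multiplying by (1/3) gives b_3 = 4/(3*pi).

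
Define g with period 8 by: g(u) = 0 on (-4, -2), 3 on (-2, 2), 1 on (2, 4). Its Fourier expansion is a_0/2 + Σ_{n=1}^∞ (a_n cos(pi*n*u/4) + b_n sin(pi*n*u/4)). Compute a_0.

7/2

a_0 = 1/4 ∫_{-4}^{4} g(u) du = 1/4 · (14) = 7/2.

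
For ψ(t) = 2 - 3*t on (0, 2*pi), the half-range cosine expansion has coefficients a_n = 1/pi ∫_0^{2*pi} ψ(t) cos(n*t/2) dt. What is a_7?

a_7 = 1/pi ∫_0^{2*pi} (2 - 3*t) cos(7*t/2) dt.
Integrating by parts (boundary term plus one more integral), an antiderivative of (2 - 3*t) cos(7*t/2) is -6*t*sin(7*t/2)/7 + 4*sin(7*t/2)/7 - 12*cos(7*t/2)/49; evaluating from 0 to 2*pi: ∫_{0}^{2*pi} (2 - 3*t) cos(7*t/2) dt = (12/49) - (-12/49) = 24/49.
Hence a_7 = (1/pi)·(24/49) = 24/(49*pi).

24/(49*pi)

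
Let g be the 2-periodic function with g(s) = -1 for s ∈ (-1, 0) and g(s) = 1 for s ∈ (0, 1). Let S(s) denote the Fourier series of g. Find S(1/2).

g is continuous at s = 1/2 with value 1, so the series converges to 1 there.

1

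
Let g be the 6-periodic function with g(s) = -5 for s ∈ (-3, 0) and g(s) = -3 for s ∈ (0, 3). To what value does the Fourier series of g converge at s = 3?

At s = 3 the one-sided limits are g(3^-) = -3 and g(3^+) = -5.
By Dirichlet's theorem the series converges to their average, [(-3) + (-5)]/2 = -4.

-4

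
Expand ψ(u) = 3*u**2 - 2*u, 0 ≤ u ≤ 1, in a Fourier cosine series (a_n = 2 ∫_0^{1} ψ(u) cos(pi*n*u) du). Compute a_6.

1/(3*pi**2)

a_6 = 2 ∫_0^{1} (3*u**2 - 2*u) cos(6*pi*u) du.
Integrating by parts twice (tabular method), an antiderivative of (3*u**2 - 2*u) cos(6*pi*u) is u**2*sin(6*pi*u)/(2*pi) - u*sin(6*pi*u)/(3*pi) + u*cos(6*pi*u)/(6*pi**2) - sin(6*pi*u)/(36*pi**3) - cos(6*pi*u)/(18*pi**2); evaluating from 0 to 1: ∫_{0}^{1} (3*u**2 - 2*u) cos(6*pi*u) du = (1/(9*pi**2)) - (-1/(18*pi**2)) = 1/(6*pi**2).
Hence a_6 = 2·(1/(6*pi**2)) = 1/(3*pi**2).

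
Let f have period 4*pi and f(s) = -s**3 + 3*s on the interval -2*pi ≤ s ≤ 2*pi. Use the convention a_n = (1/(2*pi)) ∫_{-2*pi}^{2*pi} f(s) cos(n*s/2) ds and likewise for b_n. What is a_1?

a_1 = (1/(2*pi)) ∫_{-2*pi}^{2*pi} f(s) cos(s/2) ds.
f is odd and cos(s/2) is even, so the integrand is odd over a symmetric interval and the integral vanishes.

0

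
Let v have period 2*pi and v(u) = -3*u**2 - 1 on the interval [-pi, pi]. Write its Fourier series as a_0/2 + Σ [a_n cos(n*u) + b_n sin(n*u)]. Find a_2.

a_2 = 1/pi ∫_{-pi}^{pi} v(u) cos(2*u) du.
v is even and cos(2*u) is even, so the integrand is even and a_2 = 2/pi ∫_0^{pi} v(u) cos(2*u) du.
Integrating by parts twice (tabular method), an antiderivative of (-3*u**2 - 1) cos(2*u) is -3*u**2*sin(2*u)/2 - 3*u*cos(2*u)/2 + sin(2*u)/4; evaluating from 0 to pi: ∫_{0}^{pi} (-3*u**2 - 1) cos(2*u) du = (-3*pi/2) - (0) = -3*pi/2.
Hence a_2 = (2/pi)·(-3*pi/2) = -3.

-3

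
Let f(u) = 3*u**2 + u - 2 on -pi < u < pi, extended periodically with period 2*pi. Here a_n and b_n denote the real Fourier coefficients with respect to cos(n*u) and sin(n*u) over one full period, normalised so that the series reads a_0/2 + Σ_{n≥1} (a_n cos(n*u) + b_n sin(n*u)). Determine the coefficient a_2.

3

a_2 = 1/pi ∫_{-pi}^{pi} f(u) cos(2*u) du.
Integrating by parts twice (tabular method), an antiderivative of (3*u**2 + u - 2) cos(2*u) is 3*u**2*sin(2*u)/2 + u*sin(2*u)/2 + 3*u*cos(2*u)/2 - 7*sin(2*u)/4 + cos(2*u)/4; evaluating from -pi to pi: ∫_{-pi}^{pi} (3*u**2 + u - 2) cos(2*u) du = (1/4 + 3*pi/2) - (1/4 - 3*pi/2) = 3*pi.
Hence a_2 = (1/pi)·(3*pi) = 3.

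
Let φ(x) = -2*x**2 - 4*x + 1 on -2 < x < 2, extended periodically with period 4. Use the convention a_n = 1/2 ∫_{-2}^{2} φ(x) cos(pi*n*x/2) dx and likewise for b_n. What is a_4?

a_4 = 1/2 ∫_{-2}^{2} φ(x) cos(2*pi*x) dx.
Integrating by parts twice (tabular method), an antiderivative of (-2*x**2 - 4*x + 1) cos(2*pi*x) is -x**2*sin(2*pi*x)/pi - 2*x*sin(2*pi*x)/pi - x*cos(2*pi*x)/pi**2 + sin(2*pi*x)/(2*pi**3) + sin(2*pi*x)/(2*pi) - cos(2*pi*x)/pi**2; evaluating from -2 to 2: ∫_{-2}^{2} (-2*x**2 - 4*x + 1) cos(2*pi*x) dx = (-3/pi**2) - (pi**(-2)) = -4/pi**2.
Hence a_4 = (1/2)·(-4/pi**2) = -2/pi**2.

-2/pi**2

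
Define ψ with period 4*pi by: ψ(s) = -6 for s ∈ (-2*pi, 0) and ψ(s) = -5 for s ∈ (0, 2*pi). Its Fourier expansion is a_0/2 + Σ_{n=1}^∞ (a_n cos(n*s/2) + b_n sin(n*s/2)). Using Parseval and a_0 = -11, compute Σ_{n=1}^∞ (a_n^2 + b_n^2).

Parseval: a_0^2/2 + Σ_{n≥1} (a_n^2+b_n^2) = (1/(2*pi)) ∫_{-2*pi}^{2*pi} ψ(s)^2 ds = 61.
Subtract a_0^2/2 = 121/2: Σ (a_n^2+b_n^2) = 1/2.

1/2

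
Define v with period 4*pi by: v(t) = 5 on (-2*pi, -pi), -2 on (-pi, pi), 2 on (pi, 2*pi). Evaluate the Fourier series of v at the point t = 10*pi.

t = 10*pi differs from t = 2*pi by 2 full period(s), and the series is 4*pi-periodic.
At t = 2*pi the one-sided limits are v(2*pi^-) = 2 and v(2*pi^+) = 5.
By Dirichlet's theorem the series converges to their average, [(2) + (5)]/2 = 7/2.

7/2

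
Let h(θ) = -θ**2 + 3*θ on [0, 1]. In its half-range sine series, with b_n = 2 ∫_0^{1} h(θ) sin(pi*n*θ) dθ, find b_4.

-1/pi

b_4 = 2 ∫_0^{1} (-θ**2 + 3*θ) sin(4*pi*θ) dθ.
Integrating by parts twice (tabular method), an antiderivative of (-θ**2 + 3*θ) sin(4*pi*θ) is θ**2*cos(4*pi*θ)/(4*pi) - θ*sin(4*pi*θ)/(8*pi**2) - 3*θ*cos(4*pi*θ)/(4*pi) + 3*sin(4*pi*θ)/(16*pi**2) - cos(4*pi*θ)/(32*pi**3); evaluating from 0 to 1: ∫_{0}^{1} (-θ**2 + 3*θ) sin(4*pi*θ) dθ = ((-16*pi**2 - 1)/(32*pi**3)) - (-1/(32*pi**3)) = -1/(2*pi).
Hence b_4 = 2·(-1/(2*pi)) = -1/pi.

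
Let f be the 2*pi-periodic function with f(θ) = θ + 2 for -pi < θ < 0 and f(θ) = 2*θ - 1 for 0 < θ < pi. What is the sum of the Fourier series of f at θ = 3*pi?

θ = 3*pi differs from θ = pi by 1 full period(s), and the series is 2*pi-periodic.
At θ = pi the one-sided limits are f(pi^-) = -1 + 2*pi and f(pi^+) = 2 - pi.
By Dirichlet's theorem the series converges to their average, [(-1 + 2*pi) + (2 - pi)]/2 = 1/2 + pi/2.

1/2 + pi/2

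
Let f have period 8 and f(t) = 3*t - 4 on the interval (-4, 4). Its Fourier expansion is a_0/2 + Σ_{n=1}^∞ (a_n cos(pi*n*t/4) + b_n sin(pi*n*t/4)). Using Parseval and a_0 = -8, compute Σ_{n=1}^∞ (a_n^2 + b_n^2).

96

Parseval: a_0^2/2 + Σ_{n≥1} (a_n^2+b_n^2) = 1/4 ∫_{-4}^{4} f(t)^2 dt = 128.
Subtract a_0^2/2 = 32: Σ (a_n^2+b_n^2) = 96.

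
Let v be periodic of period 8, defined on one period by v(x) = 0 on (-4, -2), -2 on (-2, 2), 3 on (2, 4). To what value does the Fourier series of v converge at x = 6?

x = 6 differs from x = -2 by 1 full period(s), and the series is 8-periodic.
At x = -2 the one-sided limits are v(-2^-) = 0 and v(-2^+) = -2.
By Dirichlet's theorem the series converges to their average, [(0) + (-2)]/2 = -1.

-1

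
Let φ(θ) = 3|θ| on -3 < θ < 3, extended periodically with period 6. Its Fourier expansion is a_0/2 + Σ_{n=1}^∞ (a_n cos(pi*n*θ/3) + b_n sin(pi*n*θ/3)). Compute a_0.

a_0 = 1/3 ∫_{-3}^{3} φ(θ) dθ = 1/3 · (27) = 9.

9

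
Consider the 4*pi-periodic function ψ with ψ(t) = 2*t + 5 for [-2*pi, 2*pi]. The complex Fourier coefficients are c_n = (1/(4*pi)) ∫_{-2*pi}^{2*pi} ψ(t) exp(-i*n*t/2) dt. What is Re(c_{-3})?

0

Since ψ is real-valued, Re(c_{-3}) = (1/(4*pi)) ∫_{-2*pi}^{2*pi} ψ(t) cos(-3*t/2) dt = a_{3}/2.
Integrating by parts (boundary term plus one more integral), an antiderivative of (2*t + 5) cos(-3*t/2) is 4*t*sin(3*t/2)/3 + 10*sin(3*t/2)/3 + 8*cos(3*t/2)/9; evaluating from -2*pi to 2*pi: ∫_{-2*pi}^{2*pi} (2*t + 5) cos(-3*t/2) dt = (-8/9) - (-8/9) = 0.
Hence Re(c_{-3}) = (1/(4*pi))·(0) = 0.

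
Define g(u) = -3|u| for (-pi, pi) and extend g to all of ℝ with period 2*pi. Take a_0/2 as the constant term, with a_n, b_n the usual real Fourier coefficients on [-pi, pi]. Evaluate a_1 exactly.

a_1 = 1/pi ∫_{-pi}^{pi} g(u) cos(u) du.
g is even and cos(u) is even, so the integrand is even and a_1 = 2/pi ∫_0^{pi} g(u) cos(u) du.
Integrating by parts (boundary term plus one more integral), an antiderivative of (-3*u) cos(u) is -3*u*sin(u) - 3*cos(u); evaluating from 0 to pi: ∫_{0}^{pi} (-3*u) cos(u) du = (3) - (-3) = 6.
Hence a_1 = (2/pi)·(6) = 12/pi.

12/pi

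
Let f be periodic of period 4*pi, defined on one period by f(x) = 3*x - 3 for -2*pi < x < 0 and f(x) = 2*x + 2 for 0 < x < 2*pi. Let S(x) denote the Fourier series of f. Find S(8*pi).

x = 8*pi differs from x = 0 by 2 full period(s), and the series is 4*pi-periodic.
At x = 0 the one-sided limits are f(0^-) = -3 and f(0^+) = 2.
By Dirichlet's theorem the series converges to their average, [(-3) + (2)]/2 = -1/2.

-1/2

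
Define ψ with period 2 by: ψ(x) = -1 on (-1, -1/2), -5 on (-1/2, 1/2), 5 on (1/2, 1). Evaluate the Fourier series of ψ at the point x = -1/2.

-3

At x = -1/2 the one-sided limits are ψ(-1/2^-) = -1 and ψ(-1/2^+) = -5.
By Dirichlet's theorem the series converges to their average, [(-1) + (-5)]/2 = -3.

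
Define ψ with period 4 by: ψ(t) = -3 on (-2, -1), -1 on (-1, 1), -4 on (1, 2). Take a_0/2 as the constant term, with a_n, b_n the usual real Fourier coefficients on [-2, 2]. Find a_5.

1/pi

a_5 = 1/2 ∫_{-2}^{2} ψ(t) cos(5*pi*t/2) dt.
Split the integral at the breakpoints.
Directly, an antiderivative of (-3) cos(5*pi*t/2) is -6*sin(5*pi*t/2)/(5*pi); evaluating from -2 to -1: ∫_{-2}^{-1} (-3) cos(5*pi*t/2) dt = (6/(5*pi)) - (0) = 6/(5*pi).
Directly, an antiderivative of (-1) cos(5*pi*t/2) is -2*sin(5*pi*t/2)/(5*pi); evaluating from -1 to 1: ∫_{-1}^{1} (-1) cos(5*pi*t/2) dt = (-2/(5*pi)) - (2/(5*pi)) = -4/(5*pi).
Directly, an antiderivative of (-4) cos(5*pi*t/2) is -8*sin(5*pi*t/2)/(5*pi); evaluating from 1 to 2: ∫_{1}^{2} (-4) cos(5*pi*t/2) dt = (0) - (-8/(5*pi)) = 8/(5*pi).
Summing the pieces and multiplying by (1/2) gives a_5 = 1/pi.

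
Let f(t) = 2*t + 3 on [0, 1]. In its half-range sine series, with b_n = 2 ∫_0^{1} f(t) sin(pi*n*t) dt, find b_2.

b_2 = 2 ∫_0^{1} (2*t + 3) sin(2*pi*t) dt.
Integrating by parts (boundary term plus one more integral), an antiderivative of (2*t + 3) sin(2*pi*t) is -t*cos(2*pi*t)/pi + sin(2*pi*t)/(2*pi**2) - 3*cos(2*pi*t)/(2*pi); evaluating from 0 to 1: ∫_{0}^{1} (2*t + 3) sin(2*pi*t) dt = (-5/(2*pi)) - (-3/(2*pi)) = -1/pi.
Hence b_2 = 2·(-1/pi) = -2/pi.

-2/pi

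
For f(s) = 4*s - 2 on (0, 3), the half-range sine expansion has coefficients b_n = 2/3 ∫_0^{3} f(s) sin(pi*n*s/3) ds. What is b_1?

16/pi

b_1 = 2/3 ∫_0^{3} (4*s - 2) sin(pi*s/3) ds.
Integrating by parts (boundary term plus one more integral), an antiderivative of (4*s - 2) sin(pi*s/3) is -12*s*cos(pi*s/3)/pi + 36*sin(pi*s/3)/pi**2 + 6*cos(pi*s/3)/pi; evaluating from 0 to 3: ∫_{0}^{3} (4*s - 2) sin(pi*s/3) ds = (30/pi) - (6/pi) = 24/pi.
Hence b_1 = (2/3)·(24/pi) = 16/pi.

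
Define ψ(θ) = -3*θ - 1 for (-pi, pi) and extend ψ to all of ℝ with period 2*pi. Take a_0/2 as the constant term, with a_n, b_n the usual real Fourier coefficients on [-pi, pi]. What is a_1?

0

a_1 = 1/pi ∫_{-pi}^{pi} ψ(θ) cos(θ) dθ.
Integrating by parts (boundary term plus one more integral), an antiderivative of (-3*θ - 1) cos(θ) is -3*θ*sin(θ) - sin(θ) - 3*cos(θ); evaluating from -pi to pi: ∫_{-pi}^{pi} (-3*θ - 1) cos(θ) dθ = (3) - (3) = 0.
Hence a_1 = (1/pi)·(0) = 0.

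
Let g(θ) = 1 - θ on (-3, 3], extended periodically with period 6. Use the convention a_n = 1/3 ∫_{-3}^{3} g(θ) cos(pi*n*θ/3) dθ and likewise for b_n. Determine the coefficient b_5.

b_5 = 1/3 ∫_{-3}^{3} g(θ) sin(5*pi*θ/3) dθ.
Integrating by parts (boundary term plus one more integral), an antiderivative of (1 - θ) sin(5*pi*θ/3) is 3*θ*cos(5*pi*θ/3)/(5*pi) - 9*sin(5*pi*θ/3)/(25*pi**2) - 3*cos(5*pi*θ/3)/(5*pi); evaluating from -3 to 3: ∫_{-3}^{3} (1 - θ) sin(5*pi*θ/3) dθ = (-6/(5*pi)) - (12/(5*pi)) = -18/(5*pi).
Hence b_5 = (1/3)·(-18/(5*pi)) = -6/(5*pi).

-6/(5*pi)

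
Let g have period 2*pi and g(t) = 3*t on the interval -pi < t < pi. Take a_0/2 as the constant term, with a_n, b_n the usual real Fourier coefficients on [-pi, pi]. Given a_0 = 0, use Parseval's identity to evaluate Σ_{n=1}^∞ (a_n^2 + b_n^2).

6*pi**2

Parseval: a_0^2/2 + Σ_{n≥1} (a_n^2+b_n^2) = 1/pi ∫_{-pi}^{pi} g(t)^2 dt = 6*pi**2.
Subtract a_0^2/2 = 0: Σ (a_n^2+b_n^2) = 6*pi**2.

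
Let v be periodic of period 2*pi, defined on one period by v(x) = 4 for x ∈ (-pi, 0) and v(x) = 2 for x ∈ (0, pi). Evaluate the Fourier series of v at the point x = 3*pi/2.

4

x = 3*pi/2 differs from x = -pi/2 by 1 full period(s), and the series is 2*pi-periodic.
v is continuous at x = -pi/2 with value 4, so the series converges to 4 there.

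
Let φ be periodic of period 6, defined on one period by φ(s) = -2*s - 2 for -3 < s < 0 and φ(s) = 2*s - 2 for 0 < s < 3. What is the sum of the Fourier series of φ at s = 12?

-2

s = 12 differs from s = 0 by 2 full period(s), and the series is 6-periodic.
φ is continuous at s = 0 with value -2, so the series converges to -2 there.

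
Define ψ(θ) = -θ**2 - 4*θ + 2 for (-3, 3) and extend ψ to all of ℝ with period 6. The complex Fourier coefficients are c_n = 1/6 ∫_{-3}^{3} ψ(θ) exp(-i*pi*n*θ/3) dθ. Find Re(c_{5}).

Since ψ is real-valued, Re(c_{5}) = 1/6 ∫_{-3}^{3} ψ(θ) cos(5*pi*θ/3) dθ = a_{5}/2.
Integrating by parts twice (tabular method), an antiderivative of (-θ**2 - 4*θ + 2) cos(5*pi*θ/3) is -3*θ**2*sin(5*pi*θ/3)/(5*pi) - 12*θ*sin(5*pi*θ/3)/(5*pi) - 18*θ*cos(5*pi*θ/3)/(25*pi**2) + 54*sin(5*pi*θ/3)/(125*pi**3) + 6*sin(5*pi*θ/3)/(5*pi) - 36*cos(5*pi*θ/3)/(25*pi**2); evaluating from -3 to 3: ∫_{-3}^{3} (-θ**2 - 4*θ + 2) cos(5*pi*θ/3) dθ = (18/(5*pi**2)) - (-18/(25*pi**2)) = 108/(25*pi**2).
Hence Re(c_{5}) = (1/6)·(108/(25*pi**2)) = 18/(25*pi**2).

18/(25*pi**2)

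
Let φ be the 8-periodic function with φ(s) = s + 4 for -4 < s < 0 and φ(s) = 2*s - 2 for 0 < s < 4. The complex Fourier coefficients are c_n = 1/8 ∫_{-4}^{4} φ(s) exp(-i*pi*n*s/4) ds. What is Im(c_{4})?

Since φ is real-valued, Im(c_{4}) = -1/8 ∫_{-4}^{4} φ(s) sin(pi*s) ds = -b_{4}/2.
Split the integral at the breakpoints.
Integrating by parts (boundary term plus one more integral), an antiderivative of (s + 4) sin(pi*s) is -s*cos(pi*s)/pi + sin(pi*s)/pi**2 - 4*cos(pi*s)/pi; evaluating from -4 to 0: ∫_{-4}^{0} (s + 4) sin(pi*s) ds = (-4/pi) - (0) = -4/pi.
Integrating by parts (boundary term plus one more integral), an antiderivative of (2*s - 2) sin(pi*s) is -2*s*cos(pi*s)/pi + 2*sin(pi*s)/pi**2 + 2*cos(pi*s)/pi; evaluating from 0 to 4: ∫_{0}^{4} (2*s - 2) sin(pi*s) ds = (-6/pi) - (2/pi) = -8/pi.
So ∫_{-4}^{4} φ(s) sin(pi*s) ds = -12/pi.
Hence Im(c_{4}) = (-1/8)·(-12/pi) = 3/(2*pi).

3/(2*pi)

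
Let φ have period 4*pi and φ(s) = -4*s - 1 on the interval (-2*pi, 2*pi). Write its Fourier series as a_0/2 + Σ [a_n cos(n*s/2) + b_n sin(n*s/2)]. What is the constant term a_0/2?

a_0 = (1/(2*pi)) ∫_{-2*pi}^{2*pi} φ(s) ds = (1/(2*pi)) · (-4*pi) = -2.
So the constant term a_0/2 = -1.

-1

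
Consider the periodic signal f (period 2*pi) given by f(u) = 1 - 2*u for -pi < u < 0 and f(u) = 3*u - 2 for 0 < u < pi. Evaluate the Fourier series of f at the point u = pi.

u = pi differs from u = -pi by 1 full period(s), and the series is 2*pi-periodic.
At u = -pi the one-sided limits are f(-pi^-) = -2 + 3*pi and f(-pi^+) = 1 + 2*pi.
By Dirichlet's theorem the series converges to their average, [(-2 + 3*pi) + (1 + 2*pi)]/2 = -1/2 + 5*pi/2.

-1/2 + 5*pi/2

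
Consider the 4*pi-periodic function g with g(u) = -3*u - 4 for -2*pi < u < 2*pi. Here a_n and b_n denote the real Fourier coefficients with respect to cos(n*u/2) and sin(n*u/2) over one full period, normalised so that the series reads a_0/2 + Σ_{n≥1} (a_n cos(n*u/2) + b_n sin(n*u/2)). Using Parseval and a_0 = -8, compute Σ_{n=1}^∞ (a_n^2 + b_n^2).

24*pi**2

Parseval: a_0^2/2 + Σ_{n≥1} (a_n^2+b_n^2) = (1/(2*pi)) ∫_{-2*pi}^{2*pi} g(u)^2 du = 32 + 24*pi**2.
Subtract a_0^2/2 = 32: Σ (a_n^2+b_n^2) = 24*pi**2.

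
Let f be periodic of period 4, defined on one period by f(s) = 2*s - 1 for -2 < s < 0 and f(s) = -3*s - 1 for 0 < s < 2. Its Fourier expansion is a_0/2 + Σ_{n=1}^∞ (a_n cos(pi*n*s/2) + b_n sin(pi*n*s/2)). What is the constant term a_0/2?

-7/2

a_0 = 1/2 ∫_{-2}^{2} f(s) ds = 1/2 · (-14) = -7.
So the constant term a_0/2 = -7/2.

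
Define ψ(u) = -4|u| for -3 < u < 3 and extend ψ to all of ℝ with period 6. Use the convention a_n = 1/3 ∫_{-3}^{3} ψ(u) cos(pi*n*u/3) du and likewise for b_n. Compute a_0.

-12

a_0 = 1/3 ∫_{-3}^{3} ψ(u) du = 1/3 · (-36) = -12.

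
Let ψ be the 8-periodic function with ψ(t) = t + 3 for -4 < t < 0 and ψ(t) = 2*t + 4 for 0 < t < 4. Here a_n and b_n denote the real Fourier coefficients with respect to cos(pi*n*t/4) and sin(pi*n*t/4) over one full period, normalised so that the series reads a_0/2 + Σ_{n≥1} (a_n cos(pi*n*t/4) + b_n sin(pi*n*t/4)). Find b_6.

b_6 = 1/4 ∫_{-4}^{4} ψ(t) sin(3*pi*t/2) dt.
Split the integral at the breakpoints.
Integrating by parts (boundary term plus one more integral), an antiderivative of (t + 3) sin(3*pi*t/2) is -2*t*cos(3*pi*t/2)/(3*pi) + 4*sin(3*pi*t/2)/(9*pi**2) - 2*cos(3*pi*t/2)/pi; evaluating from -4 to 0: ∫_{-4}^{0} (t + 3) sin(3*pi*t/2) dt = (-2/pi) - (2/(3*pi)) = -8/(3*pi).
Integrating by parts (boundary term plus one more integral), an antiderivative of (2*t + 4) sin(3*pi*t/2) is -4*t*cos(3*pi*t/2)/(3*pi) + 8*sin(3*pi*t/2)/(9*pi**2) - 8*cos(3*pi*t/2)/(3*pi); evaluating from 0 to 4: ∫_{0}^{4} (2*t + 4) sin(3*pi*t/2) dt = (-8/pi) - (-8/(3*pi)) = -16/(3*pi).
Summing the pieces and multiplying by (1/4) gives b_6 = -2/pi.

-2/pi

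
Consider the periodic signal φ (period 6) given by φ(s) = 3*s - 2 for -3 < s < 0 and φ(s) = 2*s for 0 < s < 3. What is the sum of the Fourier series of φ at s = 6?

-1

s = 6 differs from s = 0 by 1 full period(s), and the series is 6-periodic.
At s = 0 the one-sided limits are φ(0^-) = -2 and φ(0^+) = 0.
By Dirichlet's theorem the series converges to their average, [(-2) + (0)]/2 = -1.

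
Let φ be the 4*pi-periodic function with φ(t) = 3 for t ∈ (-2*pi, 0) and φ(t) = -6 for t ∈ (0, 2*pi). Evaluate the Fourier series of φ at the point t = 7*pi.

3

t = 7*pi differs from t = -pi by 2 full period(s), and the series is 4*pi-periodic.
φ is continuous at t = -pi with value 3, so the series converges to 3 there.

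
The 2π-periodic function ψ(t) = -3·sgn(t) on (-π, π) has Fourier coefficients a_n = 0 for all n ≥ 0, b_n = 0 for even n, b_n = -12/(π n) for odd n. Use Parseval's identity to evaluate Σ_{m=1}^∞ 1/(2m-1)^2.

pi**2/8

Parseval: Σ b_n^2 = (1/π) ∫_{-π}^{π} ψ(t)^2 dt = 18.
Only odd n contribute, with b_n^2 = 144/(π^2 n^2), so Σ_{m≥1} 1/(2m-1)^2 = π^2·(18)/144 = pi**2/8.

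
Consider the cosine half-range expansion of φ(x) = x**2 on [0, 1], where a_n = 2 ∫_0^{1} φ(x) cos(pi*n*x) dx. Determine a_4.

a_4 = 2 ∫_0^{1} (x**2) cos(4*pi*x) dx.
Integrating by parts twice (tabular method), an antiderivative of (x**2) cos(4*pi*x) is x**2*sin(4*pi*x)/(4*pi) + x*cos(4*pi*x)/(8*pi**2) - sin(4*pi*x)/(32*pi**3); evaluating from 0 to 1: ∫_{0}^{1} (x**2) cos(4*pi*x) dx = (1/(8*pi**2)) - (0) = 1/(8*pi**2).
Hence a_4 = 2·(1/(8*pi**2)) = 1/(4*pi**2).

1/(4*pi**2)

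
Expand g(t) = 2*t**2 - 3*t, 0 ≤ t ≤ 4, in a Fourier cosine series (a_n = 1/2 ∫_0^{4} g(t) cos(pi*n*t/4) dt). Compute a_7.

a_7 = 1/2 ∫_0^{4} (2*t**2 - 3*t) cos(7*pi*t/4) dt.
Integrating by parts twice (tabular method), an antiderivative of (2*t**2 - 3*t) cos(7*pi*t/4) is 8*t**2*sin(7*pi*t/4)/(7*pi) - 12*t*sin(7*pi*t/4)/(7*pi) + 64*t*cos(7*pi*t/4)/(49*pi**2) - 256*sin(7*pi*t/4)/(343*pi**3) - 48*cos(7*pi*t/4)/(49*pi**2); evaluating from 0 to 4: ∫_{0}^{4} (2*t**2 - 3*t) cos(7*pi*t/4) dt = (-208/(49*pi**2)) - (-48/(49*pi**2)) = -160/(49*pi**2).
Hence a_7 = (1/2)·(-160/(49*pi**2)) = -80/(49*pi**2).

-80/(49*pi**2)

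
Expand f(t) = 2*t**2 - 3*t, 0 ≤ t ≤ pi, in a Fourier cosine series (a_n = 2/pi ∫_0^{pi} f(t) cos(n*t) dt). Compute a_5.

a_5 = 2/pi ∫_0^{pi} (2*t**2 - 3*t) cos(5*t) dt.
Integrating by parts twice (tabular method), an antiderivative of (2*t**2 - 3*t) cos(5*t) is 2*t**2*sin(5*t)/5 - 3*t*sin(5*t)/5 + 4*t*cos(5*t)/25 - 4*sin(5*t)/125 - 3*cos(5*t)/25; evaluating from 0 to pi: ∫_{0}^{pi} (2*t**2 - 3*t) cos(5*t) dt = (3/25 - 4*pi/25) - (-3/25) = 6/25 - 4*pi/25.
Hence a_5 = (2/pi)·(6/25 - 4*pi/25) = 4*(3 - 2*pi)/(25*pi).

4*(3 - 2*pi)/(25*pi)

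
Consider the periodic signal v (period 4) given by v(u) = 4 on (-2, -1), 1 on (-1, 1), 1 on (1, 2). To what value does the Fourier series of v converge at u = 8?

u = 8 differs from u = 0 by 2 full period(s), and the series is 4-periodic.
v is continuous at u = 0 with value 1, so the series converges to 1 there.

1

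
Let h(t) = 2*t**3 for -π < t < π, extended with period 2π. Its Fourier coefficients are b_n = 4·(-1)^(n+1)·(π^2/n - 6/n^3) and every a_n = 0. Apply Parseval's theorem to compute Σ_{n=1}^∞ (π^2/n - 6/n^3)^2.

Parseval: Σ b_n^2 = (1/π) ∫_{-π}^{π} h(t)^2 dt = 8*pi**6/7.
b_n^2 = 16·(π^2/n - 6/n^3)^2, so the sum equals (8*pi**6/7)/16 = pi**6/14.

pi**6/14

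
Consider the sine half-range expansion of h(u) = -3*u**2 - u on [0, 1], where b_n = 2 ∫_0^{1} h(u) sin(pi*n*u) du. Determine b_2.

4/pi

b_2 = 2 ∫_0^{1} (-3*u**2 - u) sin(2*pi*u) du.
Integrating by parts twice (tabular method), an antiderivative of (-3*u**2 - u) sin(2*pi*u) is 3*u**2*cos(2*pi*u)/(2*pi) - 3*u*sin(2*pi*u)/(2*pi**2) + u*cos(2*pi*u)/(2*pi) - sin(2*pi*u)/(4*pi**2) - 3*cos(2*pi*u)/(4*pi**3); evaluating from 0 to 1: ∫_{0}^{1} (-3*u**2 - u) sin(2*pi*u) du = (-3/(4*pi**3) + 2/pi) - (-3/(4*pi**3)) = 2/pi.
Hence b_2 = 2·(2/pi) = 4/pi.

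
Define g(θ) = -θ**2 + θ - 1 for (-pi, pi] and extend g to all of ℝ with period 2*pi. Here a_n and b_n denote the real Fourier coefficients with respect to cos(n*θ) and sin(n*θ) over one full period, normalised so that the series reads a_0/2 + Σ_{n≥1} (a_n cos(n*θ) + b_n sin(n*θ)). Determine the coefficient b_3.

2/3

b_3 = 1/pi ∫_{-pi}^{pi} g(θ) sin(3*θ) dθ.
Integrating by parts twice (tabular method), an antiderivative of (-θ**2 + θ - 1) sin(3*θ) is θ**2*cos(3*θ)/3 - 2*θ*sin(3*θ)/9 - θ*cos(3*θ)/3 + sin(3*θ)/9 + 7*cos(3*θ)/27; evaluating from -pi to pi: ∫_{-pi}^{pi} (-θ**2 + θ - 1) sin(3*θ) dθ = (-pi**2/3 - 7/27 + pi/3) - (-pi**2/3 - pi/3 - 7/27) = 2*pi/3.
Hence b_3 = (1/pi)·(2*pi/3) = 2/3.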